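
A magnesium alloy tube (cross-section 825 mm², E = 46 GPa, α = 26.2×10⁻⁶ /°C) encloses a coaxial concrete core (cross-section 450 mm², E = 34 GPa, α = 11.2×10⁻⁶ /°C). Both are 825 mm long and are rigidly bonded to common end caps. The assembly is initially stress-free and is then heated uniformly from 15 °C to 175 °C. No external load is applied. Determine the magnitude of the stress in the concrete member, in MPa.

The magnesium alloy has the larger α, so on heating it would change length more than the concrete if both were free. The rigid plates force a common final length, so the magnesium alloy is put into compression and the concrete into tension, with equal and opposite forces P (no external load).
Setting the final lengths equal and cancelling L: (α₁ − α₂)ΔT = P/(A₁E₁) + P/(A₂E₂).
|α₁ − α₂|·ΔT = 15×10⁻⁶ × 160 = 0.0024.
1/(A₁E₁) + 1/(A₂E₂) = 1/(825×46×10³) + 1/(450×34×10³) = 9.171×10⁻⁸ N⁻¹.
So P = 0.0024 / 9.171×10⁻⁸ = 26.17 kN.
σ_{concrete} = P/A₂ = 26170/450 = 58.15 MPa, tensile.

σ ≈ 58.2 MPa (tensile)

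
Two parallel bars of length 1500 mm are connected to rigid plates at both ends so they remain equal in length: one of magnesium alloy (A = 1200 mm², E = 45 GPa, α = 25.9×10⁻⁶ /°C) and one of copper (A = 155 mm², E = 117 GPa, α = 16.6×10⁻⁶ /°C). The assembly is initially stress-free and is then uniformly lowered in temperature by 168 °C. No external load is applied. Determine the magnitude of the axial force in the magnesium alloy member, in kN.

P ≈ 21.2 kN (tensile in the magnesium alloy)

Both members must finish at the same length. With the larger α, the magnesium alloy tends to over-contract; the plates restrain it, putting the magnesium alloy in tension and the copper in compression. With no external load the two internal forces are equal and opposite, magnitude P.
Compatibility of the two members (thermal + elastic change equal): (α₁ − α₂)ΔT = P·[1/(A₁E₁) + 1/(A₂E₂)].
|α₁ − α₂|·ΔT = 9.3×10⁻⁶ × 168 = 0.001562.
1/(A₁E₁) + 1/(A₂E₂) = 1/(1200×45×10³) + 1/(155×117×10³) = 7.366×10⁻⁸ N⁻¹.
So P = 0.001562 / 7.366×10⁻⁸ = 21.21 kN.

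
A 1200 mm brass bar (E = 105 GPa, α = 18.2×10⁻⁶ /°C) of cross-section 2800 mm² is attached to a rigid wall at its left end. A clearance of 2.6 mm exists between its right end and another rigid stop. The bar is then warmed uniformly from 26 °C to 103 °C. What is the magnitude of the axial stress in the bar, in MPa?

σ ≈ 0 MPa

If the wall were absent the bar would grow by αΔT L = 18.2×10⁻⁶ × 77 × 1200 = 1.682 mm.
This is smaller than the 2.6 mm clearance, so the bar expands freely without reaching the stop — the stress is zero.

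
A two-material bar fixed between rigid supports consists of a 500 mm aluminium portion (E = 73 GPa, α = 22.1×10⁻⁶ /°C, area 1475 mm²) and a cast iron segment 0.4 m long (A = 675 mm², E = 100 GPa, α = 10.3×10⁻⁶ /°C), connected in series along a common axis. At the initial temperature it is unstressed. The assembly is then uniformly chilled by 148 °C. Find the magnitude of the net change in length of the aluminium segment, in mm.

|ΔL| ≈ 0.649 mm

Free thermal contraction of the whole bar: Σ αᵢΔT Lᵢ = 22.1×10⁻⁶×148×500 + 10.3×10⁻⁶×148×400 = 2.245 mm.
The walls prevent any net length change, so an axial force P (same in every segment) develops. Compatibility: P · Σ Lᵢ/(AᵢEᵢ) = δ_free.
The series flexibility is Σ Lᵢ/(AᵢEᵢ) = 500/(1475×73×10³) + 400/(675×100×10³) = 1.057×10⁻⁵ mm/N.
P = 2.245 / 1.057×10⁻⁵ = 212400 N = 212.4 kN, tensile.
For the aluminium segment, free thermal change = 22.1×10⁻⁶×148×500 = 1.635 mm and elastic change from P = 212400×500/(1475×73×10³) = 0.9864 mm; these oppose, so the net change is 0.649 mm (segment shortens).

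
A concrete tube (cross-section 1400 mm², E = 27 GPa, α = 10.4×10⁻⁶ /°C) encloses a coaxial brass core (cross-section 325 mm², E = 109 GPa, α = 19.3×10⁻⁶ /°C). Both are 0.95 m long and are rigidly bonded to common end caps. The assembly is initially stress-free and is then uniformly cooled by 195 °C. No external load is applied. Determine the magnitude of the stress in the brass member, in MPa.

σ ≈ 97.7 MPa (tensile)

Both members must finish at the same length. With the larger α, the brass tends to over-contract; the plates restrain it, putting the brass in tension and the concrete in compression. With no external load the two internal forces are equal and opposite, magnitude P.
Compatibility of the two members (thermal + elastic change equal): (α₁ − α₂)ΔT = P·[1/(A₁E₁) + 1/(A₂E₂)].
|α₁ − α₂|·ΔT = 8.9×10⁻⁶ × 195 = 0.001735.
1/(A₁E₁) + 1/(A₂E₂) = 1/(1400×27×10³) + 1/(325×109×10³) = 5.468×10⁻⁸ N⁻¹.
So P = 0.001735 / 5.468×10⁻⁸ = 31.74 kN.
σ_{brass} = P/A₂ = 31740/325 = 97.65 MPa, tensile.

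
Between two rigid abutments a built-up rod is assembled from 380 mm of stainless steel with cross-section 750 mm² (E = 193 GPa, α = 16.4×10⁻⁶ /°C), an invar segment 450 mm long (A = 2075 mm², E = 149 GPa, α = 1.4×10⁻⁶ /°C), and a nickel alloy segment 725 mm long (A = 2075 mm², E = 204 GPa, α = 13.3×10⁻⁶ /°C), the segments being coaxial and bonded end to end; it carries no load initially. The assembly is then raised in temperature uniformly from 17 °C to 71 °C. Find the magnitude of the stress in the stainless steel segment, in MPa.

σ ≈ 205 MPa (compressive)

With the walls removed the bar would change length by δ_free = Σ αᵢΔT Lᵢ = 16.4×10⁻⁶×54×380 + 1.4×10⁻⁶×54×450 + 13.3×10⁻⁶×54×725 = 0.8912 mm.
The rigid supports impose zero overall length change; the single axial force P common to all segments must satisfy P Σ Lᵢ/(AᵢEᵢ) = δ_free.
The series flexibility is Σ Lᵢ/(AᵢEᵢ) = 380/(750×193×10³) + 450/(2075×149×10³) + 725/(2075×204×10³) = 5.793×10⁻⁶ mm/N.
P = 0.8912 / 5.793×10⁻⁶ = 153800 N = 153.8 kN, compressive.
σ_{stainless steel} = P / A = 153800 / 750 = 205.1 MPa.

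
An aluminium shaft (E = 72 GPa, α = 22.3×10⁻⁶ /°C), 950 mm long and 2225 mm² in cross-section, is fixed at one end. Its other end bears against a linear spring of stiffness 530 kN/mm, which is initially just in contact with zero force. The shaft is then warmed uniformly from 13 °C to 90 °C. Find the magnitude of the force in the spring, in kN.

P ≈ 209 kN

Free thermal expansion: δ_free = αΔT L = 22.3×10⁻⁶ × 77 × 950 = 1.631 mm.
With a force P in the spring, the elastic change of the shaft is PL/(AE) and that of the spring is P/k; compatibility requires their sum to equal δ_free.
So P = δ_free / [L/(AE) + 1/k] = 1.631 / [ 950/(2225×72×10³) + 1/(530×10³) ].
P = 1.631 / 7.817×10⁻⁶ = 208700 N.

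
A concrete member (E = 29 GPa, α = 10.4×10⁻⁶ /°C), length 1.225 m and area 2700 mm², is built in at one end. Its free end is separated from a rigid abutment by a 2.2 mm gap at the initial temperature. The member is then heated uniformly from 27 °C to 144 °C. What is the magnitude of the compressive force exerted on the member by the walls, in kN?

P ≈ 0 kN

Unrestrained expansion: δ_free = αΔT L = 10.4×10⁻⁶ × 117 × 1225 = 1.491 mm.
This is smaller than the 2.2 mm clearance, so the member expands freely without reaching the stop — the stress is zero.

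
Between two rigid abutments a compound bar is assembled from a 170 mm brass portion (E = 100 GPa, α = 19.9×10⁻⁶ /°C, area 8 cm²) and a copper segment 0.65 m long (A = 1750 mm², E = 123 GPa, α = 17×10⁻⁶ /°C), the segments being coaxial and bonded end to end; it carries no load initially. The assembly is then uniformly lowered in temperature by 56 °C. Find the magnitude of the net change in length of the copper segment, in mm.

|ΔL| ≈ 0.144 mm

Free thermal contraction of the whole bar: Σ αᵢΔT Lᵢ = 19.9×10⁻⁶×56×170 + 17×10⁻⁶×56×650 = 0.8082 mm.
Since the ends are fixed, an axial force P builds up, equal in every segment, with P · Σ Lᵢ/(AᵢEᵢ) = δ_free.
Σ Lᵢ/(AᵢEᵢ) = 170/(800×100×10³) + 650/(1750×123×10³) = 5.145×10⁻⁶ mm/N.
So P = 0.8082 / 5.145×10⁻⁶ = 157.1 kN, tensile.
For the copper segment, free thermal change = 17×10⁻⁶×56×650 = 0.6188 mm and elastic change from P = 157100×650/(1750×123×10³) = 0.4744 mm; these oppose, so the net change is 0.144 mm (segment shortens).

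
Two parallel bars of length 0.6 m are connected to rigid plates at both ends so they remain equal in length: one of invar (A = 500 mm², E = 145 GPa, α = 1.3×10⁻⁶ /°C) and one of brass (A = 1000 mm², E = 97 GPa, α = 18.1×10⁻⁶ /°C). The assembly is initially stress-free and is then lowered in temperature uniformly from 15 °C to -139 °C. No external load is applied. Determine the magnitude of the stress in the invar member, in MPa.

Equilibrium of a rigid end plate with no external load gives equal and opposite internal forces ±P in the two members. Since α_{brass} > α_{invar}, cooling drives the brass into tension and the invar into compression.
Equating the net (thermal + elastic) strains gives |α₁ − α₂|·ΔT = P·[1/(A₁E₁) + 1/(A₂E₂)].
|α₁ − α₂|·ΔT = 16.8×10⁻⁶ × 154 = 0.002587.
1/(A₁E₁) + 1/(A₂E₂) = 1/(500×145×10³) + 1/(1000×97×10³) = 2.41×10⁻⁸ N⁻¹.
So P = 0.002587 / 2.41×10⁻⁸ = 107.3 kN.
σ_{invar} = P/A₁ = 107300/500 = 214.7 MPa, compressive.

σ ≈ 215 MPa (compressive)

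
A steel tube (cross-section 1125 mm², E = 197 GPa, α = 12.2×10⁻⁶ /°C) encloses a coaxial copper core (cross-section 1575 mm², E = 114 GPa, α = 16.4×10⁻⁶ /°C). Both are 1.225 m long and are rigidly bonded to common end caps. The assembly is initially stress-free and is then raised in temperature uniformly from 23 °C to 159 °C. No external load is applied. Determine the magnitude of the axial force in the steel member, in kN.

P ≈ 56.7 kN (tensile in the steel)

Equilibrium of a rigid end plate with no external load gives equal and opposite internal forces ±P in the two members. Since α_{copper} > α_{steel}, heating drives the copper into compression and the steel into tension.
Compatibility of the two members (thermal + elastic change equal): (α₁ − α₂)ΔT = P·[1/(A₁E₁) + 1/(A₂E₂)].
|α₁ − α₂|·ΔT = 4.2×10⁻⁶ × 136 = 0.0005712.
1/(A₁E₁) + 1/(A₂E₂) = 1/(1125×197×10³) + 1/(1575×114×10³) = 1.008×10⁻⁸ N⁻¹.
P = 0.0005712 / 1.008×10⁻⁸ = 56660 N = 56.66 kN.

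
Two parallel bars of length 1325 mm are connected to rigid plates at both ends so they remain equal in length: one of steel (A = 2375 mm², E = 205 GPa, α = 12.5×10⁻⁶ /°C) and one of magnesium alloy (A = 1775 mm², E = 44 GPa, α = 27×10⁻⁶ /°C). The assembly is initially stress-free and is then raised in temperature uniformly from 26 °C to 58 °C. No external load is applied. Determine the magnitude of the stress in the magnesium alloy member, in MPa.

Both members must finish at the same length. With the larger α, the magnesium alloy tends to over-expand; the plates restrain it, putting the magnesium alloy in compression and the steel in tension. With no external load the two internal forces are equal and opposite, magnitude P.
Equating the net (thermal + elastic) strains gives |α₁ − α₂|·ΔT = P·[1/(A₁E₁) + 1/(A₂E₂)].
|α₁ − α₂|·ΔT = 14.5×10⁻⁶ × 32 = 0.000464.
1/(A₁E₁) + 1/(A₂E₂) = 1/(2375×205×10³) + 1/(1775×44×10³) = 1.486×10⁻⁸ N⁻¹.
P = 0.000464 / 1.486×10⁻⁸ = 31230 N = 31.23 kN.
σ_{magnesium alloy} = P/A₂ = 31230/1775 = 17.59 MPa, compressive.

σ ≈ 17.6 MPa (compressive)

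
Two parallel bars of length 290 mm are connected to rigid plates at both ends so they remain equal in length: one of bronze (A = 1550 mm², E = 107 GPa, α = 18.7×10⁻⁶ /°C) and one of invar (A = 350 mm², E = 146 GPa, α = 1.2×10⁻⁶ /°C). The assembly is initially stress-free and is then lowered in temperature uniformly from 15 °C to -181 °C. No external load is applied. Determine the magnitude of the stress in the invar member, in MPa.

σ ≈ 383 MPa (compressive)

Both members must finish at the same length. With the larger α, the bronze tends to over-contract; the plates restrain it, putting the bronze in tension and the invar in compression. With no external load the two internal forces are equal and opposite, magnitude P.
Setting the final lengths equal and cancelling L: (α₁ − α₂)ΔT = P/(A₁E₁) + P/(A₂E₂).
|α₁ − α₂|·ΔT = 17.5×10⁻⁶ × 196 = 0.00343.
1/(A₁E₁) + 1/(A₂E₂) = 1/(1550×107×10³) + 1/(350×146×10³) = 2.56×10⁻⁸ N⁻¹.
P = 0.00343 / 2.56×10⁻⁸ = 134000 N = 134 kN.
σ_{invar} = P/A₂ = 134000/350 = 382.8 MPa, compressive.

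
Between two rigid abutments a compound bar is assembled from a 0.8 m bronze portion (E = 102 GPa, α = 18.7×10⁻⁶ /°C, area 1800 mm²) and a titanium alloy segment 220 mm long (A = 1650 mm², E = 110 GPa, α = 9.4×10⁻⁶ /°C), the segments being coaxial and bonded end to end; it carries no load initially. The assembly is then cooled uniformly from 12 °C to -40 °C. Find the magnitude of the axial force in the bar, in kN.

With the walls removed the bar would change length by δ_free = Σ αᵢΔT Lᵢ = 18.7×10⁻⁶×52×800 + 9.4×10⁻⁶×52×220 = 0.8855 mm.
The rigid supports impose zero overall length change; the single axial force P common to all segments must satisfy P Σ Lᵢ/(AᵢEᵢ) = δ_free.
The series flexibility is Σ Lᵢ/(AᵢEᵢ) = 800/(1800×102×10³) + 220/(1650×110×10³) = 5.569×10⁻⁶ mm/N.
Hence P = δ_free / Σ(L/AE) = 0.8855/5.569×10⁻⁶ = 159 kN (tensile).

P ≈ 159 kN (tensile)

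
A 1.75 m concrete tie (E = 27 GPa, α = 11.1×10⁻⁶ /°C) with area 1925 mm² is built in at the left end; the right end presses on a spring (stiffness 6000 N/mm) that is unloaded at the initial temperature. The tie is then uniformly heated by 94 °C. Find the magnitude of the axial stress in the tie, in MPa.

If the spring were absent the tie would lengthen by αΔT L = 11.1×10⁻⁶ × 94 × 1750 = 1.826 mm.
With a force P in the spring, the elastic change of the tie is PL/(AE) and that of the spring is P/k; compatibility requires their sum to equal δ_free.
So P = δ_free / [L/(AE) + 1/k] = 1.826 / [ 1750/(1925×27×10³) + 1/(6000) ].
P = 1.826 / 0.0002003 = 9114 N.
σ = P/A = 9114/1925 = 4.735 MPa.

σ ≈ 4.73 MPa (compressive)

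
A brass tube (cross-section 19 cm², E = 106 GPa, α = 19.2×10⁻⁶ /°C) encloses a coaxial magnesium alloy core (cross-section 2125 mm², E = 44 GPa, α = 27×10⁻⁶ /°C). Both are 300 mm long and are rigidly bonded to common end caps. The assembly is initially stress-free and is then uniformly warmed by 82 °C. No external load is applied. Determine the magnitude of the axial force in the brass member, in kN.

P ≈ 40.8 kN (tensile in the brass)

Equilibrium of a rigid end plate with no external load gives equal and opposite internal forces ±P in the two members. Since α_{magnesium alloy} > α_{brass}, heating drives the magnesium alloy into compression and the brass into tension.
Setting the final lengths equal and cancelling L: (α₁ − α₂)ΔT = P/(A₁E₁) + P/(A₂E₂).
|α₁ − α₂|·ΔT = 7.8×10⁻⁶ × 82 = 0.0006396.
1/(A₁E₁) + 1/(A₂E₂) = 1/(1900×106×10³) + 1/(2125×44×10³) = 1.566×10⁻⁸ N⁻¹.
P = 0.0006396 / 1.566×10⁻⁸ = 40840 N = 40.84 kN.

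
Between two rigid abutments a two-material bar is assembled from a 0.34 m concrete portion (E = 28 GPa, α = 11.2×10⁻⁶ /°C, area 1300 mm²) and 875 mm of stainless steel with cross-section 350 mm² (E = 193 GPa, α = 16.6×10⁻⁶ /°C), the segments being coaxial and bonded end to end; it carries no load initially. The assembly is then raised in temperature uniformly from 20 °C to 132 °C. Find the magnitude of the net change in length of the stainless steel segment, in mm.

|ΔL| ≈ 0.434 mm

With the walls removed the bar would change length by δ_free = Σ αᵢΔT Lᵢ = 11.2×10⁻⁶×112×340 + 16.6×10⁻⁶×112×875 = 2.053 mm.
Since the ends are fixed, an axial force P builds up, equal in every segment, with P · Σ Lᵢ/(AᵢEᵢ) = δ_free.
The series flexibility is Σ Lᵢ/(AᵢEᵢ) = 340/(1300×28×10³) + 875/(350×193×10³) = 2.229×10⁻⁵ mm/N.
So P = 2.053 / 2.229×10⁻⁵ = 92.1 kN, compressive.
For the stainless steel segment, free thermal change = 16.6×10⁻⁶×112×875 = 1.627 mm and elastic change from P = 92100×875/(350×193×10³) = 1.193 mm; these oppose, so the net change is 0.434 mm (segment lengthens).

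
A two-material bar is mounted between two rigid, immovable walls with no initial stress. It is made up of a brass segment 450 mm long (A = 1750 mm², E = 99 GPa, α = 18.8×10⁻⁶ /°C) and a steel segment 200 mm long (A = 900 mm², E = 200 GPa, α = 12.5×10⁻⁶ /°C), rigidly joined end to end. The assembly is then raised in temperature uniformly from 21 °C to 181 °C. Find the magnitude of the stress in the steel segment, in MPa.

σ ≈ 525 MPa (compressive)

If the supports were absent, the total length change would be Σ αᵢΔT Lᵢ = 18.8×10⁻⁶×160×450 + 12.5×10⁻⁶×160×200 = 1.754 mm.
The walls prevent any net length change, so an axial force P (same in every segment) develops. Compatibility: P · Σ Lᵢ/(AᵢEᵢ) = δ_free.
The series flexibility is Σ Lᵢ/(AᵢEᵢ) = 450/(1750×99×10³) + 200/(900×200×10³) = 3.709×10⁻⁶ mm/N.
So P = 1.754 / 3.709×10⁻⁶ = 472.9 kN, compressive.
σ_{steel} = P / A = 472900 / 900 = 525.4 MPa.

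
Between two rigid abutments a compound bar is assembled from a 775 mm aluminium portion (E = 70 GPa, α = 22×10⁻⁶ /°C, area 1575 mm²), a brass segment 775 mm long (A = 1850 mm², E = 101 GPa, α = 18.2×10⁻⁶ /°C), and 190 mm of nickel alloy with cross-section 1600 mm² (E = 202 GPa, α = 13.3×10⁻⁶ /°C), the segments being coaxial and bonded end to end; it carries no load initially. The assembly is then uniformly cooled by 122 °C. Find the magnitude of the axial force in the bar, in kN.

P ≈ 349 kN (tensile)

With the walls removed the bar would change length by δ_free = Σ αᵢΔT Lᵢ = 22×10⁻⁶×122×775 + 18.2×10⁻⁶×122×775 + 13.3×10⁻⁶×122×190 = 4.109 mm.
Since the ends are fixed, an axial force P builds up, equal in every segment, with P · Σ Lᵢ/(AᵢEᵢ) = δ_free.
The series flexibility is Σ Lᵢ/(AᵢEᵢ) = 775/(1575×70×10³) + 775/(1850×101×10³) + 190/(1600×202×10³) = 1.177×10⁻⁵ mm/N.
Hence P = δ_free / Σ(L/AE) = 4.109/1.177×10⁻⁵ = 349.3 kN (tensile).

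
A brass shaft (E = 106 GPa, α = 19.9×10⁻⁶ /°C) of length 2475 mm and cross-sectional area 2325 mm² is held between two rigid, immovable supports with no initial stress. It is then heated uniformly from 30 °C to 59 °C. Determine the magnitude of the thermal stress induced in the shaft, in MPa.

The supports are rigid, so the total axial strain is zero. The restrained thermal strain is ε = αΔT = 19.9×10⁻⁶ × 29 = 577.1×10⁻⁶.
σ = EαΔT = 106×10³ × 19.9×10⁻⁶ × 29 = 61.17 MPa (compressive; the shaft is trying to expand).

σ ≈ 61.2 MPa (compressive)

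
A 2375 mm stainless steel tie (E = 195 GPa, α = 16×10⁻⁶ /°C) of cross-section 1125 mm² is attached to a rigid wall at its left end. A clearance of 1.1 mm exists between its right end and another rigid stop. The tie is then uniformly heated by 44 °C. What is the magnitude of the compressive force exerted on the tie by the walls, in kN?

Unrestrained expansion: δ_free = αΔT L = 16×10⁻⁶ × 44 × 2375 = 1.672 mm.
The gap closes (δ_free > 1.1 mm) and the wall then resists a further 1.672 − 1.1 = 0.572 mm of expansion.
Compatibility: PL/(AE) = 0.572 mm, so σ = P/A = E × (0.572/2375) = 46.96 MPa.
P = σA = 46.96 × 1125 = 52.83 kN.

P ≈ 52.8 kN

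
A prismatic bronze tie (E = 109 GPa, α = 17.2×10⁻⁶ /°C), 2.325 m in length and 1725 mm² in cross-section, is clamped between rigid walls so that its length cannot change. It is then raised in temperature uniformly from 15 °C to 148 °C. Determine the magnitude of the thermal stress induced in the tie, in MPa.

The supports are rigid, so the total axial strain is zero. The restrained thermal strain is ε = αΔT = 17.2×10⁻⁶ × 133 = 2287.6×10⁻⁶.
Hence σ = E·αΔT = 109×10³ × 2287.6×10⁻⁶ = 249.3 MPa, compressive.

σ ≈ 249 MPa (compressive)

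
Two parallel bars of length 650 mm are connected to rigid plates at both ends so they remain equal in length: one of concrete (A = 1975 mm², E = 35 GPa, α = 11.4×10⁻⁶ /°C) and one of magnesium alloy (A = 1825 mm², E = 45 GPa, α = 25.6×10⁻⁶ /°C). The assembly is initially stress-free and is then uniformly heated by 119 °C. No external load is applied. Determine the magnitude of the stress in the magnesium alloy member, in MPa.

The magnesium alloy has the larger α, so on heating it would change length more than the concrete if both were free. The rigid plates force a common final length, so the magnesium alloy is put into compression and the concrete into tension, with equal and opposite forces P (no external load).
Setting the final lengths equal and cancelling L: (α₁ − α₂)ΔT = P/(A₁E₁) + P/(A₂E₂).
|α₁ − α₂|·ΔT = 14.2×10⁻⁶ × 119 = 0.00169.
1/(A₁E₁) + 1/(A₂E₂) = 1/(1975×35×10³) + 1/(1825×45×10³) = 2.664×10⁻⁸ N⁻¹.
P = 0.00169 / 2.664×10⁻⁸ = 63420 N = 63.42 kN.
σ_{magnesium alloy} = P/A₂ = 63420/1825 = 34.75 MPa, compressive.

σ ≈ 34.8 MPa (compressive)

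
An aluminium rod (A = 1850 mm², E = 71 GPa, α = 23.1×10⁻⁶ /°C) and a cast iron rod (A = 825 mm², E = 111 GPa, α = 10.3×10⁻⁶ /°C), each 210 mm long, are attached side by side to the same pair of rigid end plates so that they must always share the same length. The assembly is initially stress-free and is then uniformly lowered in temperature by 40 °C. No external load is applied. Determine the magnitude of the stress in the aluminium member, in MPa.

σ ≈ 14.9 MPa (tensile)

The aluminium has the larger α, so on cooling it would change length more than the cast iron if both were free. The rigid plates force a common final length, so the aluminium is put into tension and the cast iron into compression, with equal and opposite forces P (no external load).
Equating the net (thermal + elastic) strains gives |α₁ − α₂|·ΔT = P·[1/(A₁E₁) + 1/(A₂E₂)].
|α₁ − α₂|·ΔT = 12.8×10⁻⁶ × 40 = 0.000512.
1/(A₁E₁) + 1/(A₂E₂) = 1/(1850×71×10³) + 1/(825×111×10³) = 1.853×10⁻⁸ N⁻¹.
So P = 0.000512 / 1.853×10⁻⁸ = 27.63 kN.
σ_{aluminium} = P/A₁ = 27630/1850 = 14.93 MPa, tensile.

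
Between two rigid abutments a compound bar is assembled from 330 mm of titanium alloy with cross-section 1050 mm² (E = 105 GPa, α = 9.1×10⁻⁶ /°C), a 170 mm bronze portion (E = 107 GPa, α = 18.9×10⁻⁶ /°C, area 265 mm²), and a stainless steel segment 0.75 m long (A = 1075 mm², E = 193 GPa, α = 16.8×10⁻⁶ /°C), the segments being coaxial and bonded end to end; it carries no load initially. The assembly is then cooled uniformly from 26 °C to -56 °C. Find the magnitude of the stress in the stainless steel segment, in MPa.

σ ≈ 114 MPa (tensile)

With the walls removed the bar would change length by δ_free = Σ αᵢΔT Lᵢ = 9.1×10⁻⁶×82×330 + 18.9×10⁻⁶×82×170 + 16.8×10⁻⁶×82×750 = 1.543 mm.
The walls prevent any net length change, so an axial force P (same in every segment) develops. Compatibility: P · Σ Lᵢ/(AᵢEᵢ) = δ_free.
Σ Lᵢ/(AᵢEᵢ) = 330/(1050×105×10³) + 170/(265×107×10³) + 750/(1075×193×10³) = 1.26×10⁻⁵ mm/N.
So P = 1.543 / 1.26×10⁻⁵ = 122.4 kN, tensile.
σ_{stainless steel} = P / A = 122400 / 1075 = 113.9 MPa.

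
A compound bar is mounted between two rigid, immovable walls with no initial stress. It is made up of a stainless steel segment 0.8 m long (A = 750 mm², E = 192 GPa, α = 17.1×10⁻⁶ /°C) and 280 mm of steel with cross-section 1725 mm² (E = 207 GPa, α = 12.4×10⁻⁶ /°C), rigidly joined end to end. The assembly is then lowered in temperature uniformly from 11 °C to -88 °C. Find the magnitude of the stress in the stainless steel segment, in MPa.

If the supports were absent, the total length change would be Σ αᵢΔT Lᵢ = 17.1×10⁻⁶×99×800 + 12.4×10⁻⁶×99×280 = 1.698 mm.
The rigid supports impose zero overall length change; the single axial force P common to all segments must satisfy P Σ Lᵢ/(AᵢEᵢ) = δ_free.
Σ Lᵢ/(AᵢEᵢ) = 800/(750×192×10³) + 280/(1725×207×10³) = 6.34×10⁻⁶ mm/N.
P = 1.698 / 6.34×10⁻⁶ = 267800 N = 267.8 kN, tensile.
σ_{stainless steel} = P / A = 267800 / 750 = 357.1 MPa.

σ ≈ 357 MPa (tensile)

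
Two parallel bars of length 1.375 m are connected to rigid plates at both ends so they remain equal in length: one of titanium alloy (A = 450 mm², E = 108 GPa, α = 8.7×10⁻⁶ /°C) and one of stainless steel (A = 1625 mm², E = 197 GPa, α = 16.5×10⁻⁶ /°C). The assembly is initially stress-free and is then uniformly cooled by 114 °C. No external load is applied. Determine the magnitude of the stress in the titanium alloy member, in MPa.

σ ≈ 83.4 MPa (compressive)

Both members must finish at the same length. With the larger α, the stainless steel tends to over-contract; the plates restrain it, putting the stainless steel in tension and the titanium alloy in compression. With no external load the two internal forces are equal and opposite, magnitude P.
Compatibility of the two members (thermal + elastic change equal): (α₁ − α₂)ΔT = P·[1/(A₁E₁) + 1/(A₂E₂)].
|α₁ − α₂|·ΔT = 7.8×10⁻⁶ × 114 = 0.0008892.
1/(A₁E₁) + 1/(A₂E₂) = 1/(450×108×10³) + 1/(1625×197×10³) = 2.37×10⁻⁸ N⁻¹.
So P = 0.0008892 / 2.37×10⁻⁸ = 37.52 kN.
σ_{titanium alloy} = P/A₁ = 37520/450 = 83.38 MPa, compressive.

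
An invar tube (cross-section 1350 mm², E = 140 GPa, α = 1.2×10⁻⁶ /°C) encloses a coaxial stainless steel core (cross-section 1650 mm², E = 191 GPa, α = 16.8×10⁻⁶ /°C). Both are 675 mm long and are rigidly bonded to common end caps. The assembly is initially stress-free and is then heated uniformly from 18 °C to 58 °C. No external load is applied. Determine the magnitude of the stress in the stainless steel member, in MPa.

Equilibrium of a rigid end plate with no external load gives equal and opposite internal forces ±P in the two members. Since α_{stainless steel} > α_{invar}, heating drives the stainless steel into compression and the invar into tension.
Setting the final lengths equal and cancelling L: (α₁ − α₂)ΔT = P/(A₁E₁) + P/(A₂E₂).
|α₁ − α₂|·ΔT = 15.6×10⁻⁶ × 40 = 0.000624.
1/(A₁E₁) + 1/(A₂E₂) = 1/(1350×140×10³) + 1/(1650×191×10³) = 8.464×10⁻⁹ N⁻¹.
So P = 0.000624 / 8.464×10⁻⁹ = 73.72 kN.
σ_{stainless steel} = P/A₂ = 73720/1650 = 44.68 MPa, compressive.

σ ≈ 44.7 MPa (compressive)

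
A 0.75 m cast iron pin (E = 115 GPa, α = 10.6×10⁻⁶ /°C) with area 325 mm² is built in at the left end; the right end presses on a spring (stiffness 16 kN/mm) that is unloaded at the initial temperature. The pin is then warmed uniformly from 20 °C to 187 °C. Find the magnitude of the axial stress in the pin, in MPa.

σ ≈ 49.5 MPa (compressive)

If the spring were absent the pin would lengthen by αΔT L = 10.6×10⁻⁶ × 167 × 750 = 1.328 mm.
With a force P in the spring, the elastic change of the pin is PL/(AE) and that of the spring is P/k; compatibility requires their sum to equal δ_free.
P [ L/(AE) + 1/k ] = δ_free → P [ 750/(325×115×10³) + 1/(16×10³) ] = 1.328.
P = 1.328 / 8.257×10⁻⁵ = 16080 N.
σ = P/A = 16080/325 = 49.48 MPa.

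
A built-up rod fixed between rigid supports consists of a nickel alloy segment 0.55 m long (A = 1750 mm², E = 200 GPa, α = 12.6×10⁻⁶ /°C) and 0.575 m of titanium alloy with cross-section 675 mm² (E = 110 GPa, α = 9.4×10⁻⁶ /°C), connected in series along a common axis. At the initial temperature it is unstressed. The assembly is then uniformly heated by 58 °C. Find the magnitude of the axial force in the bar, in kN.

With the walls removed the bar would change length by δ_free = Σ αᵢΔT Lᵢ = 12.6×10⁻⁶×58×550 + 9.4×10⁻⁶×58×575 = 0.7154 mm.
The rigid supports impose zero overall length change; the single axial force P common to all segments must satisfy P Σ Lᵢ/(AᵢEᵢ) = δ_free.
Σ Lᵢ/(AᵢEᵢ) = 550/(1750×200×10³) + 575/(675×110×10³) = 9.316×10⁻⁶ mm/N.
P = 0.7154 / 9.316×10⁻⁶ = 76800 N = 76.8 kN, compressive.

P ≈ 76.8 kN (compressive)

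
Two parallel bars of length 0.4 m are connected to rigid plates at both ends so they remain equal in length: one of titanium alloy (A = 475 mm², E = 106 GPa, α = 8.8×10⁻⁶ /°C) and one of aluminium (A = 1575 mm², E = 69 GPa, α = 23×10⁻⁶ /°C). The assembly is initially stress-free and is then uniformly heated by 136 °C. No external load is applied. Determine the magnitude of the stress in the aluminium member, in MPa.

The aluminium has the larger α, so on heating it would change length more than the titanium alloy if both were free. The rigid plates force a common final length, so the aluminium is put into compression and the titanium alloy into tension, with equal and opposite forces P (no external load).
Compatibility of the two members (thermal + elastic change equal): (α₁ − α₂)ΔT = P·[1/(A₁E₁) + 1/(A₂E₂)].
|α₁ − α₂|·ΔT = 14.2×10⁻⁶ × 136 = 0.001931.
1/(A₁E₁) + 1/(A₂E₂) = 1/(475×106×10³) + 1/(1575×69×10³) = 2.906×10⁻⁸ N⁻¹.
P = 0.001931 / 2.906×10⁻⁸ = 66450 N = 66.45 kN.
σ_{aluminium} = P/A₂ = 66450/1575 = 42.19 MPa, compressive.

σ ≈ 42.2 MPa (compressive)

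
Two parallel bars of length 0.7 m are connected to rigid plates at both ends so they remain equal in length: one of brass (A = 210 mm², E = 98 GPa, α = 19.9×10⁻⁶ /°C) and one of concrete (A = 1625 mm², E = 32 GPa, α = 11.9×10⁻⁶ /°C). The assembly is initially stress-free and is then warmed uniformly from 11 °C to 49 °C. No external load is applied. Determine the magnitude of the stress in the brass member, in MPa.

σ ≈ 21.3 MPa (compressive)

Both members must finish at the same length. With the larger α, the brass tends to over-expand; the plates restrain it, putting the brass in compression and the concrete in tension. With no external load the two internal forces are equal and opposite, magnitude P.
Equating the net (thermal + elastic) strains gives |α₁ − α₂|·ΔT = P·[1/(A₁E₁) + 1/(A₂E₂)].
|α₁ − α₂|·ΔT = 8×10⁻⁶ × 38 = 0.000304.
1/(A₁E₁) + 1/(A₂E₂) = 1/(210×98×10³) + 1/(1625×32×10³) = 6.782×10⁻⁸ N⁻¹.
P = 0.000304 / 6.782×10⁻⁸ = 4482 N = 4.482 kN.
σ_{brass} = P/A₁ = 4482/210 = 21.34 MPa, compressive.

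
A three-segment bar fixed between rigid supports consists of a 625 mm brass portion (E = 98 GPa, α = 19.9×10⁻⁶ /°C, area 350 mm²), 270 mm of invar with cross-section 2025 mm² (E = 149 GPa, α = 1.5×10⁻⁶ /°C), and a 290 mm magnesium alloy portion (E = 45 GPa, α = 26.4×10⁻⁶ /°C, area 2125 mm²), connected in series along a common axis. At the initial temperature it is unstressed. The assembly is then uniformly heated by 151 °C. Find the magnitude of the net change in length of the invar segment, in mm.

Free thermal expansion of the whole bar: Σ αᵢΔT Lᵢ = 19.9×10⁻⁶×151×625 + 1.5×10⁻⁶×151×270 + 26.4×10⁻⁶×151×290 = 3.095 mm.
The walls prevent any net length change, so an axial force P (same in every segment) develops. Compatibility: P · Σ Lᵢ/(AᵢEᵢ) = δ_free.
Σ Lᵢ/(AᵢEᵢ) = 625/(350×98×10³) + 270/(2025×149×10³) + 290/(2125×45×10³) = 2.215×10⁻⁵ mm/N.
So P = 3.095 / 2.215×10⁻⁵ = 139.7 kN, compressive.
For the invar segment, free thermal change = 1.5×10⁻⁶×151×270 = 0.06116 mm and elastic change from P = 139700×270/(2025×149×10³) = 0.1251 mm; these oppose, so the net change is 0.0639 mm (segment shortens).

|ΔL| ≈ 0.0639 mm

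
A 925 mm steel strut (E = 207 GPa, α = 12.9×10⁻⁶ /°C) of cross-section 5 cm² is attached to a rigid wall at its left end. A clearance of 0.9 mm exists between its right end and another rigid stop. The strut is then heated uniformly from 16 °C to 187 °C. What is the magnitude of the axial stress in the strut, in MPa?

Unrestrained expansion: δ_free = αΔT L = 12.9×10⁻⁶ × 171 × 925 = 2.04 mm.
After closing the 0.9 mm clearance, 2.04 − 0.9 = 1.14 mm of expansion remains to be suppressed by the wall.
That suppressed elongation corresponds to σ = E·Δ/L = 207×10³ × 1.14/925 = 255.2 MPa.

σ ≈ 255 MPa (compressive)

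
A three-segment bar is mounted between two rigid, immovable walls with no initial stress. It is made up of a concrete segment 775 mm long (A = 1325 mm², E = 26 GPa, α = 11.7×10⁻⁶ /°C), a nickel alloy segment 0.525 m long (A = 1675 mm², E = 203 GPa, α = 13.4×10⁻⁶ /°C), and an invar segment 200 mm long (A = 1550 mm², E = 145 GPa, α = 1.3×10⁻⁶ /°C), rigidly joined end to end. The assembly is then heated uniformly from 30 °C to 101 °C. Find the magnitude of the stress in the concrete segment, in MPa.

If the supports were absent, the total length change would be Σ αᵢΔT Lᵢ = 11.7×10⁻⁶×71×775 + 13.4×10⁻⁶×71×525 + 1.3×10⁻⁶×71×200 = 1.162 mm.
The rigid supports impose zero overall length change; the single axial force P common to all segments must satisfy P Σ Lᵢ/(AᵢEᵢ) = δ_free.
Σ Lᵢ/(AᵢEᵢ) = 775/(1325×26×10³) + 525/(1675×203×10³) + 200/(1550×145×10³) = 2.493×10⁻⁵ mm/N.
P = 1.162 / 2.493×10⁻⁵ = 46600 N = 46.6 kN, compressive.
σ_{concrete} = P / A = 46600 / 1325 = 35.17 MPa.

σ ≈ 35.2 MPa (compressive)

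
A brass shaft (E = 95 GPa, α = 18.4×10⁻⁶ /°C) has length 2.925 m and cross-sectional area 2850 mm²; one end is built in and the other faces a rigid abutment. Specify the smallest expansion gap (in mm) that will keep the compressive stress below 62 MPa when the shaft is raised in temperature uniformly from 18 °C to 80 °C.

g ≈ 1.43 mm

With no wall the shaft would lengthen by αΔT L = 18.4×10⁻⁶ × 62 × 2925 = 3.337 mm.
At the allowable stress the elastic shortening the wall may impose is σL/E = 62 × 2925 / (95×10³) = 1.909 mm.
The gap must absorb the remainder: g_min = 3.337 − 1.909 = 1.428 mm.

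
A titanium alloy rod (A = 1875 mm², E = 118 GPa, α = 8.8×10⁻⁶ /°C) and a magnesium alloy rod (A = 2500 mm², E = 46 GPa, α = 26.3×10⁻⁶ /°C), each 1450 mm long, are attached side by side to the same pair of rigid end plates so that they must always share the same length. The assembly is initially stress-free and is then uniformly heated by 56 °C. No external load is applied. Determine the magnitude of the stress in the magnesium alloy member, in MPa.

σ ≈ 29.7 MPa (compressive)

Equilibrium of a rigid end plate with no external load gives equal and opposite internal forces ±P in the two members. Since α_{magnesium alloy} > α_{titanium alloy}, heating drives the magnesium alloy into compression and the titanium alloy into tension.
Setting the final lengths equal and cancelling L: (α₁ − α₂)ΔT = P/(A₁E₁) + P/(A₂E₂).
|α₁ − α₂|·ΔT = 17.5×10⁻⁶ × 56 = 0.00098.
1/(A₁E₁) + 1/(A₂E₂) = 1/(1875×118×10³) + 1/(2500×46×10³) = 1.322×10⁻⁸ N⁻¹.
So P = 0.00098 / 1.322×10⁻⁸ = 74.16 kN.
σ_{magnesium alloy} = P/A₂ = 74160/2500 = 29.66 MPa, compressive.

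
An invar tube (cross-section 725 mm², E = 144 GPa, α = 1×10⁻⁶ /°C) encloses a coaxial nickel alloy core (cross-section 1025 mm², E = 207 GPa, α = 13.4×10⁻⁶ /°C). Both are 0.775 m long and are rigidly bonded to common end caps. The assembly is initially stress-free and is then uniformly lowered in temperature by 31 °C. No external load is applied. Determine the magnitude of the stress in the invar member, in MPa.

σ ≈ 37.1 MPa (compressive)

Both members must finish at the same length. With the larger α, the nickel alloy tends to over-contract; the plates restrain it, putting the nickel alloy in tension and the invar in compression. With no external load the two internal forces are equal and opposite, magnitude P.
Compatibility of the two members (thermal + elastic change equal): (α₁ − α₂)ΔT = P·[1/(A₁E₁) + 1/(A₂E₂)].
|α₁ − α₂|·ΔT = 12.4×10⁻⁶ × 31 = 0.0003844.
1/(A₁E₁) + 1/(A₂E₂) = 1/(725×144×10³) + 1/(1025×207×10³) = 1.429×10⁻⁸ N⁻¹.
So P = 0.0003844 / 1.429×10⁻⁸ = 26.9 kN.
σ_{invar} = P/A₁ = 26900/725 = 37.1 MPa, compressive.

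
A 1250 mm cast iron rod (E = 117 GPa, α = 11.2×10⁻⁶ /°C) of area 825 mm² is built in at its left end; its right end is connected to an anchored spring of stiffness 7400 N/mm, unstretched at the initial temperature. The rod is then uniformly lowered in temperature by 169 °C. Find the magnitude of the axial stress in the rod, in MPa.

Free thermal contraction: δ_free = αΔT L = 11.2×10⁻⁶ × 169 × 1250 = 2.366 mm.
With a force P in the spring, the elastic change of the rod is PL/(AE) and that of the spring is P/k; compatibility requires their sum to equal δ_free.
P [ L/(AE) + 1/k ] = δ_free → P [ 1250/(825×117×10³) + 1/(7400) ] = 2.366.
P = 2.366 / 0.0001481 = 15980 N.
σ = P/A = 15980/825 = 19.37 MPa.

σ ≈ 19.4 MPa (tensile)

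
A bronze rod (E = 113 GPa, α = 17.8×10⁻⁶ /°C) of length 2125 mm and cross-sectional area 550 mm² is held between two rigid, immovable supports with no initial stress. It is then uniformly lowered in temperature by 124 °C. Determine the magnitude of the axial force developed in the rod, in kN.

P ≈ 137 kN (tensile)

Full restraint means ε = 0, so the stress is σ = EαΔT = 113×10³ × 17.8×10⁻⁶ × 124 = 249.4 MPa.
Axial force P = σA = 249.4 × 550 = 137200 N = 137.2 kN, tensile.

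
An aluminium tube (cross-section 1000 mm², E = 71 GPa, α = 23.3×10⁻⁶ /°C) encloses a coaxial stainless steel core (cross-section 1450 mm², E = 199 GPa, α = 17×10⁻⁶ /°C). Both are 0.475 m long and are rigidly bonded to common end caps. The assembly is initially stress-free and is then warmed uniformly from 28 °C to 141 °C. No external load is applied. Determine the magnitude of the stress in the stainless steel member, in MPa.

σ ≈ 28 MPa (tensile)

Both members must finish at the same length. With the larger α, the aluminium tends to over-expand; the plates restrain it, putting the aluminium in compression and the stainless steel in tension. With no external load the two internal forces are equal and opposite, magnitude P.
Compatibility of the two members (thermal + elastic change equal): (α₁ − α₂)ΔT = P·[1/(A₁E₁) + 1/(A₂E₂)].
|α₁ − α₂|·ΔT = 6.3×10⁻⁶ × 113 = 0.0007119.
1/(A₁E₁) + 1/(A₂E₂) = 1/(1000×71×10³) + 1/(1450×199×10³) = 1.755×10⁻⁸ N⁻¹.
P = 0.0007119 / 1.755×10⁻⁸ = 40560 N = 40.56 kN.
σ_{stainless steel} = P/A₂ = 40560/1450 = 27.98 MPa, tensile.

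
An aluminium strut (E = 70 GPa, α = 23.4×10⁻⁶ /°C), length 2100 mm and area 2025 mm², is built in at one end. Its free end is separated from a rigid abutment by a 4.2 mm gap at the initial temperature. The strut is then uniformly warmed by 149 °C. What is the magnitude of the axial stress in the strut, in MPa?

σ ≈ 104 MPa (compressive)

Free thermal elongation = αΔT L = 23.4×10⁻⁶ × 149 × 2100 = 7.322 mm.
After closing the 4.2 mm clearance, 7.322 − 4.2 = 3.122 mm of expansion remains to be suppressed by the wall.
So σ = E(δ_free − g)/L = 70×10³ × 3.122/2100 = 104.1 MPa.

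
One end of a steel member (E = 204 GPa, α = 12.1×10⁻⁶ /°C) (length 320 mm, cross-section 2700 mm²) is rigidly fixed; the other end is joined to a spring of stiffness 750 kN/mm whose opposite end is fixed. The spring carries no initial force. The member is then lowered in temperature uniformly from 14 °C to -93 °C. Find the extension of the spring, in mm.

δ ≈ 0.289 mm

If the spring were absent the member would shorten by αΔT L = 12.1×10⁻⁶ × 107 × 320 = 0.4143 mm.
With a force P in the spring, the elastic change of the member is PL/(AE) and that of the spring is P/k; compatibility requires their sum to equal δ_free.
P [ L/(AE) + 1/k ] = δ_free → P [ 320/(2700×204×10³) + 1/(750×10³) ] = 0.4143.
P = 0.4143 / 1.914×10⁻⁶ = 216400 N.
Spring extension = P/k = 216400/(750×10³) = 0.2886 mm.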